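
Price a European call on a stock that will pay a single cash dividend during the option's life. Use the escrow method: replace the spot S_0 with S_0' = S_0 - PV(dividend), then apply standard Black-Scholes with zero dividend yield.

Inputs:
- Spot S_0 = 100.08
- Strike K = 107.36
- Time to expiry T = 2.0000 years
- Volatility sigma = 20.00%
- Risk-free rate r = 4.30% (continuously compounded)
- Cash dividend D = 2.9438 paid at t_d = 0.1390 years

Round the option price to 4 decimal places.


Answer: Price = 10.3362

Derivation:
PV(D) = D * exp(-r * t_d) = 2.9438 * 0.99404083 = 2.92625739
S_0' = S_0 - PV(D) = 100.0800 - 2.92625739 = 97.15374261
d1 = (ln(S_0'/K) + (r + sigma^2/2)*T) / (sigma*sqrt(T)) = 0.09230228
d2 = d1 - sigma*sqrt(T) = -0.19054044
exp(-rT) = 0.91759423
N(d1) = 0.53677106; N(d2) = 0.42444283
C = S_0' * N(d1) - K * exp(-rT) * N(d2) = 97.15374261 * 0.53677106 - 107.3600 * 0.91759423 * 0.42444283 = 10.3362


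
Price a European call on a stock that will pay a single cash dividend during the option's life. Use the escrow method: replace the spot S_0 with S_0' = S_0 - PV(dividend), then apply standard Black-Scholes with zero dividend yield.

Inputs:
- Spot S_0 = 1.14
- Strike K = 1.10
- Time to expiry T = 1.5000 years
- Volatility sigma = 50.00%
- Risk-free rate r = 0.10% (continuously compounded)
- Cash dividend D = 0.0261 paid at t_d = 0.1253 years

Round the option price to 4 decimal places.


PV(D) = D * exp(-r * t_d) = 0.0261 * 0.99987471 = 0.02609673
S_0' = S_0 - PV(D) = 1.1400 - 0.02609673 = 1.11390327
d1 = (ln(S_0'/K) + (r + sigma^2/2)*T) / (sigma*sqrt(T)) = 0.32914631
d2 = d1 - sigma*sqrt(T) = -0.28322613
exp(-rT) = 0.99850112
N(d1) = 0.62897745; N(d2) = 0.38850175
C = S_0' * N(d1) - K * exp(-rT) * N(d2) = 1.11390327 * 0.62897745 - 1.1000 * 0.99850112 * 0.38850175 = 0.2739

Answer: Price = 0.2739


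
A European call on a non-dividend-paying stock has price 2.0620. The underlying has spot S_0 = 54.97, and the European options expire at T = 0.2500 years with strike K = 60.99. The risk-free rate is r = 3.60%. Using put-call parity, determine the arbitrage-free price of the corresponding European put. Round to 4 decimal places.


Put-call parity: C - P = S_0 * exp(-qT) - K * exp(-rT).
S_0 * exp(-qT) = 54.9700 * 1.00000000 = 54.97000000
K * exp(-rT) = 60.9900 * 0.99104038 = 60.44355270
P = C - S*exp(-qT) + K*exp(-rT)
P = 2.0620 - 54.97000000 + 60.44355270 = 7.5356

Answer: Put price = 7.5356


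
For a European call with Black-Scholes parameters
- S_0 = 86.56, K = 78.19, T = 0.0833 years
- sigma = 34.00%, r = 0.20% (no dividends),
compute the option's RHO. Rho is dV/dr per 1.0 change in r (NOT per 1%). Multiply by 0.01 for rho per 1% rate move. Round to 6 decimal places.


Answer: Rho = 5.461486

Derivation:
d1 = 1.0871037050; d2 = 0.9889737911
phi(d1) = 0.2209462619; exp(-qT) = 1.0000000000; exp(-rT) = 0.9998334139
N(d2) = 0.8386620175
Rho = K*T*exp(-rT)*N(d2) = 78.1900 * 0.0833 * 0.9998334139 * 0.8386620175 = 5.461486


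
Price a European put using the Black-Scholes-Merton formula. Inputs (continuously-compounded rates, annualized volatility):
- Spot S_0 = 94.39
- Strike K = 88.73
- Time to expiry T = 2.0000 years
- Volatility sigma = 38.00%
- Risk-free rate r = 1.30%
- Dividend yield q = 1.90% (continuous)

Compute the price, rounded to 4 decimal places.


d1 = (ln(S/K) + (r - q + 0.5*sigma^2) * T) / (sigma * sqrt(T)) = 0.36143779
d2 = d1 - sigma * sqrt(T) = -0.17596337
exp(-rT) = 0.97433509; exp(-qT) = 0.96271294
P = K * exp(-rT) * N(-d2) - S_0 * exp(-qT) * N(-d1)
N(-d1) = 0.35888610; N(-d2) = 0.56983864
P = 88.7300 * 0.97433509 * 0.56983864 - 94.3900 * 0.96271294 * 0.35888610 = 16.6520

Answer: Price = 16.6520


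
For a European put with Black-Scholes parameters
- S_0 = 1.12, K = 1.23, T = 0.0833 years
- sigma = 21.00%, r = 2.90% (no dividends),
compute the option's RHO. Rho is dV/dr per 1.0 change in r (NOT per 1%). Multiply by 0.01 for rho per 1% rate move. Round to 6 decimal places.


d1 = -1.4755573592; d2 = -1.5361670119
phi(d1) = 0.1343142207; exp(-qT) = 1.0000000000; exp(-rT) = 0.9975872155
N(-d2) = 0.9377512878
Rho = -K*T*exp(-rT)*N(-d2) = -1.2300 * 0.0833 * 0.9975872155 * 0.9377512878 = -0.095849

Answer: Rho = -0.095849


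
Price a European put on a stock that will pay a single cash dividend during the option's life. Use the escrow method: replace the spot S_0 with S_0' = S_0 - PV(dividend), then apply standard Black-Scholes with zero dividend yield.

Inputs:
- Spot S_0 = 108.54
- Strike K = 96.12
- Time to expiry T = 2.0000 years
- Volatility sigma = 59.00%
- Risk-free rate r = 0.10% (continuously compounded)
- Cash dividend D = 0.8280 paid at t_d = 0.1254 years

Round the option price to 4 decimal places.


PV(D) = D * exp(-r * t_d) = 0.8280 * 0.99987461 = 0.82789618
S_0' = S_0 - PV(D) = 108.5400 - 0.82789618 = 107.71210382
d1 = (ln(S_0'/K) + (r + sigma^2/2)*T) / (sigma*sqrt(T)) = 0.55605505
d2 = d1 - sigma*sqrt(T) = -0.27833095
exp(-rT) = 0.99800200
N(-d1) = 0.28908661; N(-d2) = 0.60962084
P = K * exp(-rT) * N(-d2) - S_0' * N(-d1) = 96.1200 * 0.99800200 * 0.60962084 - 107.71210382 * 0.28908661 = 27.3416

Answer: Price = 27.3416


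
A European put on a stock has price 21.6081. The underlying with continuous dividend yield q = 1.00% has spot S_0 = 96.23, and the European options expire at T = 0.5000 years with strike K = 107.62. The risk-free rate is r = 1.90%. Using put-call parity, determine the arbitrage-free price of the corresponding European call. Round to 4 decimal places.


Put-call parity: C - P = S_0 * exp(-qT) - K * exp(-rT).
S_0 * exp(-qT) = 96.2300 * 0.99501248 = 95.75005087
K * exp(-rT) = 107.6200 * 0.99054498 = 106.60245101
C = P + S*exp(-qT) - K*exp(-rT)
C = 21.6081 + 95.75005087 - 106.60245101 = 10.7557

Answer: Call price = 10.7557


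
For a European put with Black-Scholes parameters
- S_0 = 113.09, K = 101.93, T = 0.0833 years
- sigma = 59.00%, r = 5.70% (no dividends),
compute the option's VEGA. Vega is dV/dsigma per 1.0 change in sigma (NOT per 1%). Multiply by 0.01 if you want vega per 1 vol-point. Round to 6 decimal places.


Answer: Vega = 10.025242

Derivation:
d1 = 0.7231679664; d2 = 0.5528837041
phi(d1) = 0.3071483304; exp(-qT) = 1.0000000000; exp(-rT) = 0.9952631544
Vega = S * exp(-qT) * phi(d1) * sqrt(T) = 113.0900 * 1.0000000000 * 0.3071483304 * 0.2886173938 = 10.025242


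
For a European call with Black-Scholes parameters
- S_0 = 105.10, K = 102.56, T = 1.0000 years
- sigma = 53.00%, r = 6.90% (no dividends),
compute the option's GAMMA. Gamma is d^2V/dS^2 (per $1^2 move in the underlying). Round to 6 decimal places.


d1 = 0.4413477070; d2 = -0.0886522930
phi(d1) = 0.3619198746; exp(-qT) = 1.0000000000; exp(-rT) = 0.9333266801
Gamma = exp(-qT) * phi(d1) / (S * sigma * sqrt(T)) = 1.0000000000 * 0.3619198746 / (105.1000 * 0.5300 * 1.0000000000) = 0.006497

Answer: Gamma = 0.006497


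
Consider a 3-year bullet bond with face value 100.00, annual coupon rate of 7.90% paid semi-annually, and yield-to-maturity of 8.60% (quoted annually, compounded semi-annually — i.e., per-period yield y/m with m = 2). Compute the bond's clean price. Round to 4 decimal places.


Coupon per period c = face * coupon_rate / m = 3.950000
Periods per year m = 2; per-period yield y/m = 0.043000
Number of cashflows N = 6
Cashflows (t years, CF_t, discount factor 1/(1+y/m)^(m*t), PV):
  t = 0.5000: CF_t = 3.950000, DF = 0.958773, PV = 3.787152
  t = 1.0000: CF_t = 3.950000, DF = 0.919245, PV = 3.631019
  t = 1.5000: CF_t = 3.950000, DF = 0.881347, PV = 3.481322
  t = 2.0000: CF_t = 3.950000, DF = 0.845012, PV = 3.337797
  t = 2.5000: CF_t = 3.950000, DF = 0.810174, PV = 3.200188
  t = 3.0000: CF_t = 103.950000, DF = 0.776773, PV = 80.745559
Price P = sum_t PV_t = 98.183036

Answer: Price = 98.1830


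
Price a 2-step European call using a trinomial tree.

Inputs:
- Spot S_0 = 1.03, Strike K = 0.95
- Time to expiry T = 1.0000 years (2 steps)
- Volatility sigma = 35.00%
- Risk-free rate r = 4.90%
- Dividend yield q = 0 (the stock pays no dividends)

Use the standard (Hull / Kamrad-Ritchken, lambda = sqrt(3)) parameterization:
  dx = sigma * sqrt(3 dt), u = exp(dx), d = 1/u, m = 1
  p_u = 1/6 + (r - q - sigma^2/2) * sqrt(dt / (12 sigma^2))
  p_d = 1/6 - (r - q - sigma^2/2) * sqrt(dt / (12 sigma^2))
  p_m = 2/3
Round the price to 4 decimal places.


Answer: Price = V(0,0) = 0.2017

Derivation:
dt = T/N = 0.500000; dx = sigma*sqrt(3*dt) = 0.428661
u = exp(dx) = 1.535200; d = 1/u = 0.651381
p_u = 0.159522, p_m = 0.666667, p_d = 0.173811
Discount per step: exp(-r*dt) = 0.975798
Stock lattice S(k, j) with j the centered position index:
  k=0: S(0,+0) = 1.0300
  k=1: S(1,-1) = 0.6709; S(1,+0) = 1.0300; S(1,+1) = 1.5813
  k=2: S(2,-2) = 0.4370; S(2,-1) = 0.6709; S(2,+0) = 1.0300; S(2,+1) = 1.5813; S(2,+2) = 2.4275
Terminal payoffs V(N, j) = max(S_T - K, 0):
  V(2,-2) = 0.000000; V(2,-1) = 0.000000; V(2,+0) = 0.080000; V(2,+1) = 0.631256; V(2,+2) = 1.477544
Backward induction: V(k, j) = exp(-r*dt) * [p_u * V(k+1, j+1) + p_m * V(k+1, j) + p_d * V(k+1, j-1)]
  V(1,-1) = exp(-r*dt) * [p_u*0.080000 + p_m*0.000000 + p_d*0.000000] = 0.012453
  V(1,+0) = exp(-r*dt) * [p_u*0.631256 + p_m*0.080000 + p_d*0.000000] = 0.150305
  V(1,+1) = exp(-r*dt) * [p_u*1.477544 + p_m*0.631256 + p_d*0.080000] = 0.654217
  V(0,+0) = exp(-r*dt) * [p_u*0.654217 + p_m*0.150305 + p_d*0.012453] = 0.201727


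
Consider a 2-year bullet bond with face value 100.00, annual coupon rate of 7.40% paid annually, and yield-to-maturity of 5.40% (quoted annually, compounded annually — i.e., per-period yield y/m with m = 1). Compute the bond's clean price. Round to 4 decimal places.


Coupon per period c = face * coupon_rate / m = 7.400000
Periods per year m = 1; per-period yield y/m = 0.054000
Number of cashflows N = 2
Cashflows (t years, CF_t, discount factor 1/(1+y/m)^(m*t), PV):
  t = 1.0000: CF_t = 7.400000, DF = 0.948767, PV = 7.020873
  t = 2.0000: CF_t = 107.400000, DF = 0.900158, PV = 96.676976
Price P = sum_t PV_t = 103.697849

Answer: Price = 103.6978


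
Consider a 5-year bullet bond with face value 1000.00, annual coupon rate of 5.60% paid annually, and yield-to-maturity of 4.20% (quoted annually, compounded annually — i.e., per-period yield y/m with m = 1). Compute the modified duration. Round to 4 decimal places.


Answer: Modified duration = 4.3320

Derivation:
Coupon per period c = face * coupon_rate / m = 56.000000
Periods per year m = 1; per-period yield y/m = 0.042000
Number of cashflows N = 5
Cashflows (t years, CF_t, discount factor 1/(1+y/m)^(m*t), PV):
  t = 1.0000: CF_t = 56.000000, DF = 0.959693, PV = 53.742802
  t = 2.0000: CF_t = 56.000000, DF = 0.921010, PV = 51.576586
  t = 3.0000: CF_t = 56.000000, DF = 0.883887, PV = 49.497683
  t = 4.0000: CF_t = 56.000000, DF = 0.848260, PV = 47.502575
  t = 5.0000: CF_t = 1056.000000, DF = 0.814069, PV = 859.657237
Price P = sum_t PV_t = 1061.976882
First compute Macaulay numerator sum_t t * PV_t:
  t * PV_t at t = 1.0000: 53.742802
  t * PV_t at t = 2.0000: 103.153171
  t * PV_t at t = 3.0000: 148.493049
  t * PV_t at t = 4.0000: 190.010299
  t * PV_t at t = 5.0000: 4298.286183
Macaulay duration D = 4793.685505 / 1061.976882 = 4.513926
Modified duration = D / (1 + y/m) = 4.513926 / (1 + 0.042000) = 4.331983


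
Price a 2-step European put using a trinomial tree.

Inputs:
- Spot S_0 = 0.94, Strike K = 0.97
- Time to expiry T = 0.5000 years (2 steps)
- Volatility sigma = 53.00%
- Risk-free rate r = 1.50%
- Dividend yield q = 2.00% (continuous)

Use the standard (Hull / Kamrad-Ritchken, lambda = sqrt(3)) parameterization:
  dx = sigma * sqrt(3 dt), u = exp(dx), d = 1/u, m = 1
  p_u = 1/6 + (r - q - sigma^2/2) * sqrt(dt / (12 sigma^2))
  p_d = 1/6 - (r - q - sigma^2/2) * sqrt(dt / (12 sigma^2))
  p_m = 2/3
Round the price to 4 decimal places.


dt = T/N = 0.250000; dx = sigma*sqrt(3*dt) = 0.458993
u = exp(dx) = 1.582480; d = 1/u = 0.631919
p_u = 0.127056, p_m = 0.666667, p_d = 0.206278
Discount per step: exp(-r*dt) = 0.996257
Stock lattice S(k, j) with j the centered position index:
  k=0: S(0,+0) = 0.9400
  k=1: S(1,-1) = 0.5940; S(1,+0) = 0.9400; S(1,+1) = 1.4875
  k=2: S(2,-2) = 0.3754; S(2,-1) = 0.5940; S(2,+0) = 0.9400; S(2,+1) = 1.4875; S(2,+2) = 2.3540
Terminal payoffs V(N, j) = max(K - S_T, 0):
  V(2,-2) = 0.594637; V(2,-1) = 0.375996; V(2,+0) = 0.030000; V(2,+1) = 0.000000; V(2,+2) = 0.000000
Backward induction: V(k, j) = exp(-r*dt) * [p_u * V(k+1, j+1) + p_m * V(k+1, j) + p_d * V(k+1, j-1)]
  V(1,-1) = exp(-r*dt) * [p_u*0.030000 + p_m*0.375996 + p_d*0.594637] = 0.375724
  V(1,+0) = exp(-r*dt) * [p_u*0.000000 + p_m*0.030000 + p_d*0.375996] = 0.097194
  V(1,+1) = exp(-r*dt) * [p_u*0.000000 + p_m*0.000000 + p_d*0.030000] = 0.006165
  V(0,+0) = exp(-r*dt) * [p_u*0.006165 + p_m*0.097194 + p_d*0.375724] = 0.142548

Answer: Price = V(0,0) = 0.1425


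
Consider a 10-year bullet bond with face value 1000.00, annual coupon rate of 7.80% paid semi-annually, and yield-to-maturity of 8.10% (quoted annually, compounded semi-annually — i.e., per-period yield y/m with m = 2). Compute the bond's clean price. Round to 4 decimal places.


Answer: Price = 979.7045

Derivation:
Coupon per period c = face * coupon_rate / m = 39.000000
Periods per year m = 2; per-period yield y/m = 0.040500
Number of cashflows N = 20
Cashflows (t years, CF_t, discount factor 1/(1+y/m)^(m*t), PV):
  t = 0.5000: CF_t = 39.000000, DF = 0.961076, PV = 37.481980
  t = 1.0000: CF_t = 39.000000, DF = 0.923668, PV = 36.023046
  t = 1.5000: CF_t = 39.000000, DF = 0.887715, PV = 34.620900
  t = 2.0000: CF_t = 39.000000, DF = 0.853162, PV = 33.273330
  t = 2.5000: CF_t = 39.000000, DF = 0.819954, PV = 31.978213
  t = 3.0000: CF_t = 39.000000, DF = 0.788039, PV = 30.733506
  t = 3.5000: CF_t = 39.000000, DF = 0.757365, PV = 29.537247
  t = 4.0000: CF_t = 39.000000, DF = 0.727886, PV = 28.387551
  t = 4.5000: CF_t = 39.000000, DF = 0.699554, PV = 27.282606
  t = 5.0000: CF_t = 39.000000, DF = 0.672325, PV = 26.220669
  t = 5.5000: CF_t = 39.000000, DF = 0.646156, PV = 25.200066
  t = 6.0000: CF_t = 39.000000, DF = 0.621005, PV = 24.219189
  t = 6.5000: CF_t = 39.000000, DF = 0.596833, PV = 23.276491
  t = 7.0000: CF_t = 39.000000, DF = 0.573602, PV = 22.370486
  t = 7.5000: CF_t = 39.000000, DF = 0.551276, PV = 21.499746
  t = 8.0000: CF_t = 39.000000, DF = 0.529818, PV = 20.662899
  t = 8.5000: CF_t = 39.000000, DF = 0.509196, PV = 19.858625
  t = 9.0000: CF_t = 39.000000, DF = 0.489376, PV = 19.085656
  t = 9.5000: CF_t = 39.000000, DF = 0.470328, PV = 18.342773
  t = 10.0000: CF_t = 1039.000000, DF = 0.452021, PV = 469.649492
Price P = sum_t PV_t = 979.704470


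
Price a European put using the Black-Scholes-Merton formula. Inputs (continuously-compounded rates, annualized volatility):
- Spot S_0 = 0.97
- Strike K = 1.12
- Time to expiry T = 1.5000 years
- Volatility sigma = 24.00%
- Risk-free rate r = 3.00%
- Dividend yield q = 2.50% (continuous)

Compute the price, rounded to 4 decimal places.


Answer: Price = 0.1976

Derivation:
d1 = (ln(S/K) + (r - q + 0.5*sigma^2) * T) / (sigma * sqrt(T)) = -0.31669144
d2 = d1 - sigma * sqrt(T) = -0.61063021
exp(-rT) = 0.95599748; exp(-qT) = 0.96319442
P = K * exp(-rT) * N(-d2) - S_0 * exp(-qT) * N(-d1)
N(-d1) = 0.62426113; N(-d2) = 0.72927779
P = 1.1200 * 0.95599748 * 0.72927779 - 0.9700 * 0.96319442 * 0.62426113 = 0.1976


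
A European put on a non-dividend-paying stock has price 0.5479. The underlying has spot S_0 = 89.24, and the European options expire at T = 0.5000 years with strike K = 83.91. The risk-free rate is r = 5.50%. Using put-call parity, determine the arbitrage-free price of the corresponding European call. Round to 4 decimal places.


Answer: Call price = 8.1540

Derivation:
Put-call parity: C - P = S_0 * exp(-qT) - K * exp(-rT).
S_0 * exp(-qT) = 89.2400 * 1.00000000 = 89.24000000
K * exp(-rT) = 83.9100 * 0.97287468 = 81.63391461
C = P + S*exp(-qT) - K*exp(-rT)
C = 0.5479 + 89.24000000 - 81.63391461 = 8.1540


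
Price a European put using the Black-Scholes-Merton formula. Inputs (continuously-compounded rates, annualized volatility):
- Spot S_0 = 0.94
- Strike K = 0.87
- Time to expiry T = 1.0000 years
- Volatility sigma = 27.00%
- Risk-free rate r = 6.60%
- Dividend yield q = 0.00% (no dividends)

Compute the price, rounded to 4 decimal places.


Answer: Price = 0.0443

Derivation:
d1 = (ln(S/K) + (r - q + 0.5*sigma^2) * T) / (sigma * sqrt(T)) = 0.66606172
d2 = d1 - sigma * sqrt(T) = 0.39606172
exp(-rT) = 0.93613086; exp(-qT) = 1.00000000
P = K * exp(-rT) * N(-d2) - S_0 * exp(-qT) * N(-d1)
N(-d1) = 0.25268583; N(-d2) = 0.34602975
P = 0.8700 * 0.93613086 * 0.34602975 - 0.9400 * 1.00000000 * 0.25268583 = 0.0443


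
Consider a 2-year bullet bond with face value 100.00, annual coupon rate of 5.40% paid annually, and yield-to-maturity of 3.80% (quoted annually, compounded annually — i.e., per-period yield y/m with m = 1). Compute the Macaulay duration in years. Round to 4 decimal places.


Answer: Macaulay duration = 1.9495 years

Derivation:
Coupon per period c = face * coupon_rate / m = 5.400000
Periods per year m = 1; per-period yield y/m = 0.038000
Number of cashflows N = 2
Cashflows (t years, CF_t, discount factor 1/(1+y/m)^(m*t), PV):
  t = 1.0000: CF_t = 5.400000, DF = 0.963391, PV = 5.202312
  t = 2.0000: CF_t = 105.400000, DF = 0.928122, PV = 97.824110
Price P = sum_t PV_t = 103.026422
Macaulay numerator sum_t t * PV_t:
  t * PV_t at t = 1.0000: 5.202312
  t * PV_t at t = 2.0000: 195.648219
Macaulay duration D = (sum_t t * PV_t) / P = 200.850531 / 103.026422 = 1.949505


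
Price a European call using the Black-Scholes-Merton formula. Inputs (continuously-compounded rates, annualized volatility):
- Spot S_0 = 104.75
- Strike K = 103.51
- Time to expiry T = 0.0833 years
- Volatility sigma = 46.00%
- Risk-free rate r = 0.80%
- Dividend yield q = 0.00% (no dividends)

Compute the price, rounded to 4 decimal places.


Answer: Price = 6.1885

Derivation:
d1 = (ln(S/K) + (r - q + 0.5*sigma^2) * T) / (sigma * sqrt(T)) = 0.16109693
d2 = d1 - sigma * sqrt(T) = 0.02833292
exp(-rT) = 0.99933382; exp(-qT) = 1.00000000
C = S_0 * exp(-qT) * N(d1) - K * exp(-rT) * N(d2)
N(d1) = 0.56399147; N(d2) = 0.51130169
C = 104.7500 * 1.00000000 * 0.56399147 - 103.5100 * 0.99933382 * 0.51130169 = 6.1885


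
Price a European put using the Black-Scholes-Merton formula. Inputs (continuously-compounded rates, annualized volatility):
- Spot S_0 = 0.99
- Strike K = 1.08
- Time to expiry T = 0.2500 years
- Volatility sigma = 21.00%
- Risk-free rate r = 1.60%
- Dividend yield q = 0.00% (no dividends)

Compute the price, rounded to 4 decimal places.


Answer: Price = 0.0989

Derivation:
d1 = (ln(S/K) + (r - q + 0.5*sigma^2) * T) / (sigma * sqrt(T)) = -0.73808454
d2 = d1 - sigma * sqrt(T) = -0.84308454
exp(-rT) = 0.99600799; exp(-qT) = 1.00000000
P = K * exp(-rT) * N(-d2) - S_0 * exp(-qT) * N(-d1)
N(-d1) = 0.76976846; N(-d2) = 0.80040942
P = 1.0800 * 0.99600799 * 0.80040942 - 0.9900 * 1.00000000 * 0.76976846 = 0.0989


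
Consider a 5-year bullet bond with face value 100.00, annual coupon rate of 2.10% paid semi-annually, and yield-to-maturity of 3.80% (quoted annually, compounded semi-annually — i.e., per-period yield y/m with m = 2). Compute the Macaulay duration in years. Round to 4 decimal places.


Coupon per period c = face * coupon_rate / m = 1.050000
Periods per year m = 2; per-period yield y/m = 0.019000
Number of cashflows N = 10
Cashflows (t years, CF_t, discount factor 1/(1+y/m)^(m*t), PV):
  t = 0.5000: CF_t = 1.050000, DF = 0.981354, PV = 1.030422
  t = 1.0000: CF_t = 1.050000, DF = 0.963056, PV = 1.011209
  t = 1.5000: CF_t = 1.050000, DF = 0.945099, PV = 0.992354
  t = 2.0000: CF_t = 1.050000, DF = 0.927477, PV = 0.973851
  t = 2.5000: CF_t = 1.050000, DF = 0.910184, PV = 0.955693
  t = 3.0000: CF_t = 1.050000, DF = 0.893213, PV = 0.937873
  t = 3.5000: CF_t = 1.050000, DF = 0.876558, PV = 0.920386
  t = 4.0000: CF_t = 1.050000, DF = 0.860214, PV = 0.903225
  t = 4.5000: CF_t = 1.050000, DF = 0.844175, PV = 0.886383
  t = 5.0000: CF_t = 101.050000, DF = 0.828434, PV = 83.713303
Price P = sum_t PV_t = 92.324700
Macaulay numerator sum_t t * PV_t:
  t * PV_t at t = 0.5000: 0.515211
  t * PV_t at t = 1.0000: 1.011209
  t * PV_t at t = 1.5000: 1.488531
  t * PV_t at t = 2.0000: 1.947702
  t * PV_t at t = 2.5000: 2.389232
  t * PV_t at t = 3.0000: 2.813620
  t * PV_t at t = 3.5000: 3.221351
  t * PV_t at t = 4.0000: 3.612899
  t * PV_t at t = 4.5000: 3.988726
  t * PV_t at t = 5.0000: 418.566515
Macaulay duration D = (sum_t t * PV_t) / P = 439.554997 / 92.324700 = 4.760969

Answer: Macaulay duration = 4.7610 years


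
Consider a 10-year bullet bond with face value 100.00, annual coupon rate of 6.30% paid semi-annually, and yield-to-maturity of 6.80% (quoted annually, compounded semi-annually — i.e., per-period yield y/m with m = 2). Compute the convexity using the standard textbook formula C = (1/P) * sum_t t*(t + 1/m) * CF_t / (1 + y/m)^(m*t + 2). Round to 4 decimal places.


Coupon per period c = face * coupon_rate / m = 3.150000
Periods per year m = 2; per-period yield y/m = 0.034000
Number of cashflows N = 20
Cashflows (t years, CF_t, discount factor 1/(1+y/m)^(m*t), PV):
  t = 0.5000: CF_t = 3.150000, DF = 0.967118, PV = 3.046422
  t = 1.0000: CF_t = 3.150000, DF = 0.935317, PV = 2.946249
  t = 1.5000: CF_t = 3.150000, DF = 0.904562, PV = 2.849371
  t = 2.0000: CF_t = 3.150000, DF = 0.874818, PV = 2.755678
  t = 2.5000: CF_t = 3.150000, DF = 0.846052, PV = 2.665065
  t = 3.0000: CF_t = 3.150000, DF = 0.818233, PV = 2.577433
  t = 3.5000: CF_t = 3.150000, DF = 0.791327, PV = 2.492681
  t = 4.0000: CF_t = 3.150000, DF = 0.765307, PV = 2.410717
  t = 4.5000: CF_t = 3.150000, DF = 0.740142, PV = 2.331448
  t = 5.0000: CF_t = 3.150000, DF = 0.715805, PV = 2.254785
  t = 5.5000: CF_t = 3.150000, DF = 0.692268, PV = 2.180643
  t = 6.0000: CF_t = 3.150000, DF = 0.669505, PV = 2.108939
  t = 6.5000: CF_t = 3.150000, DF = 0.647490, PV = 2.039593
  t = 7.0000: CF_t = 3.150000, DF = 0.626199, PV = 1.972527
  t = 7.5000: CF_t = 3.150000, DF = 0.605608, PV = 1.907667
  t = 8.0000: CF_t = 3.150000, DF = 0.585695, PV = 1.844939
  t = 8.5000: CF_t = 3.150000, DF = 0.566436, PV = 1.784273
  t = 9.0000: CF_t = 3.150000, DF = 0.547810, PV = 1.725603
  t = 9.5000: CF_t = 3.150000, DF = 0.529797, PV = 1.668862
  t = 10.0000: CF_t = 103.150000, DF = 0.512377, PV = 52.851639
Price P = sum_t PV_t = 96.414533
Convexity numerator sum_t t*(t + 1/m) * CF_t / (1+y/m)^(m*t + 2):
  t = 0.5000: term = 1.424685
  t = 1.0000: term = 4.133516
  t = 1.5000: term = 7.995196
  t = 2.0000: term = 12.887163
  t = 2.5000: term = 18.695111
  t = 3.0000: term = 25.312529
  t = 3.5000: term = 32.640270
  t = 4.0000: term = 40.586133
  t = 4.5000: term = 49.064474
  t = 5.0000: term = 57.995832
  t = 5.5000: term = 67.306575
  t = 6.0000: term = 76.928563
  t = 6.5000: term = 86.798830
  t = 7.0000: term = 96.859280
  t = 7.5000: term = 107.056402
  t = 8.0000: term = 117.340996
  t = 8.5000: term = 127.667911
  t = 9.0000: term = 137.995808
  t = 9.5000: term = 148.286920
  t = 10.0000: term = 5190.469922
Convexity = (1/P) * sum = 6407.446116 / 96.414533 = 66.457264

Answer: Convexity = 66.4573


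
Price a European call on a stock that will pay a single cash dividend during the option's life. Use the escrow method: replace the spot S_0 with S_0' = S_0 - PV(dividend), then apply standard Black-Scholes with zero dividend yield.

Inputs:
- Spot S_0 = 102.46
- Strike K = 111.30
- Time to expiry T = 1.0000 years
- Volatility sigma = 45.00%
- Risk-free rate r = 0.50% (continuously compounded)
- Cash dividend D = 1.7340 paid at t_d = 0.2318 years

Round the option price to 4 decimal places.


Answer: Price = 14.2237

Derivation:
PV(D) = D * exp(-r * t_d) = 1.7340 * 0.99884167 = 1.73199146
S_0' = S_0 - PV(D) = 102.4600 - 1.73199146 = 100.72800854
d1 = (ln(S_0'/K) + (r + sigma^2/2)*T) / (sigma*sqrt(T)) = 0.01432142
d2 = d1 - sigma*sqrt(T) = -0.43567858
exp(-rT) = 0.99501248
N(d1) = 0.50571323; N(d2) = 0.33153498
C = S_0' * N(d1) - K * exp(-rT) * N(d2) = 100.72800854 * 0.50571323 - 111.3000 * 0.99501248 * 0.33153498 = 14.2237


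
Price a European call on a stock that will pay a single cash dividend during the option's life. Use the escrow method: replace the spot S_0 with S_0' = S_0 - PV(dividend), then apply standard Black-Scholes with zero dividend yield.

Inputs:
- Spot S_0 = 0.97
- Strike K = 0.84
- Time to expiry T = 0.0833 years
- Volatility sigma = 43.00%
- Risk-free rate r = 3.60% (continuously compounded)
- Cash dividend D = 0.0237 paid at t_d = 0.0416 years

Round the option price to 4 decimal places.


PV(D) = D * exp(-r * t_d) = 0.0237 * 0.99850352 = 0.02366453
S_0' = S_0 - PV(D) = 0.9700 - 0.02366453 = 0.94633547
d1 = (ln(S_0'/K) + (r + sigma^2/2)*T) / (sigma*sqrt(T)) = 1.04665093
d2 = d1 - sigma*sqrt(T) = 0.92254545
exp(-rT) = 0.99700569
N(d1) = 0.85236970; N(d2) = 0.82187793
C = S_0' * N(d1) - K * exp(-rT) * N(d2) = 0.94633547 * 0.85236970 - 0.8400 * 0.99700569 * 0.82187793 = 0.1183

Answer: Price = 0.1183


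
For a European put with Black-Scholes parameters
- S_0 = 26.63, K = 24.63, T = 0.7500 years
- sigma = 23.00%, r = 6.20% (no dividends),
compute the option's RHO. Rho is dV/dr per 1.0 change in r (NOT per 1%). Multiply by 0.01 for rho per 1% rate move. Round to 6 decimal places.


Answer: Rho = -5.281265

Derivation:
d1 = 0.7250047775; d2 = 0.5258189346
phi(d1) = 0.3067400917; exp(-qT) = 1.0000000000; exp(-rT) = 0.9545645606
N(-d2) = 0.2995070087
Rho = -K*T*exp(-rT)*N(-d2) = -24.6300 * 0.7500 * 0.9545645606 * 0.2995070087 = -5.281265


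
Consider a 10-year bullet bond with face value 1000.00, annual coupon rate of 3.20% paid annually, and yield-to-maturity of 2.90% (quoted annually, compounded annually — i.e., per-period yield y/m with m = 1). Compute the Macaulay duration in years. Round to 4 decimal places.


Coupon per period c = face * coupon_rate / m = 32.000000
Periods per year m = 1; per-period yield y/m = 0.029000
Number of cashflows N = 10
Cashflows (t years, CF_t, discount factor 1/(1+y/m)^(m*t), PV):
  t = 1.0000: CF_t = 32.000000, DF = 0.971817, PV = 31.098154
  t = 2.0000: CF_t = 32.000000, DF = 0.944429, PV = 30.221724
  t = 3.0000: CF_t = 32.000000, DF = 0.917812, PV = 29.369994
  t = 4.0000: CF_t = 32.000000, DF = 0.891946, PV = 28.542268
  t = 5.0000: CF_t = 32.000000, DF = 0.866808, PV = 27.737870
  t = 6.0000: CF_t = 32.000000, DF = 0.842379, PV = 26.956142
  t = 7.0000: CF_t = 32.000000, DF = 0.818639, PV = 26.196445
  t = 8.0000: CF_t = 32.000000, DF = 0.795567, PV = 25.458158
  t = 9.0000: CF_t = 32.000000, DF = 0.773146, PV = 24.740678
  t = 10.0000: CF_t = 1032.000000, DF = 0.751357, PV = 775.400273
Price P = sum_t PV_t = 1025.721705
Macaulay numerator sum_t t * PV_t:
  t * PV_t at t = 1.0000: 31.098154
  t * PV_t at t = 2.0000: 60.443447
  t * PV_t at t = 3.0000: 88.109981
  t * PV_t at t = 4.0000: 114.169072
  t * PV_t at t = 5.0000: 138.689349
  t * PV_t at t = 6.0000: 161.736850
  t * PV_t at t = 7.0000: 183.375113
  t * PV_t at t = 8.0000: 203.665265
  t * PV_t at t = 9.0000: 222.666106
  t * PV_t at t = 10.0000: 7754.002732
Macaulay duration D = (sum_t t * PV_t) / P = 8957.956069 / 1025.721705 = 8.733320

Answer: Macaulay duration = 8.7333 years


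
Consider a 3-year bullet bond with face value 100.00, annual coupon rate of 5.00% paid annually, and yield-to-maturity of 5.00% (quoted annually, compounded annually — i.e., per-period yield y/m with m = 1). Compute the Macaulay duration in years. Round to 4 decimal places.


Coupon per period c = face * coupon_rate / m = 5.000000
Periods per year m = 1; per-period yield y/m = 0.050000
Number of cashflows N = 3
Cashflows (t years, CF_t, discount factor 1/(1+y/m)^(m*t), PV):
  t = 1.0000: CF_t = 5.000000, DF = 0.952381, PV = 4.761905
  t = 2.0000: CF_t = 5.000000, DF = 0.907029, PV = 4.535147
  t = 3.0000: CF_t = 105.000000, DF = 0.863838, PV = 90.702948
Price P = sum_t PV_t = 100.000000
Macaulay numerator sum_t t * PV_t:
  t * PV_t at t = 1.0000: 4.761905
  t * PV_t at t = 2.0000: 9.070295
  t * PV_t at t = 3.0000: 272.108844
Macaulay duration D = (sum_t t * PV_t) / P = 285.941043 / 100.000000 = 2.859410

Answer: Macaulay duration = 2.8594 years


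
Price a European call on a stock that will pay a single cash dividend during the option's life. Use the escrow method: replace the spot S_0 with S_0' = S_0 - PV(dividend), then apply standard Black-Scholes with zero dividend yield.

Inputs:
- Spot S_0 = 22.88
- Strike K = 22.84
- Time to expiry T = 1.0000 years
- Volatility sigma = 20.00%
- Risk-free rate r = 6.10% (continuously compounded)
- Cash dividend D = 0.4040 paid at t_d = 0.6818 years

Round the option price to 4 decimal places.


Answer: Price = 2.2990

Derivation:
PV(D) = D * exp(-r * t_d) = 0.4040 * 0.95926319 = 0.38754233
S_0' = S_0 - PV(D) = 22.8800 - 0.38754233 = 22.49245767
d1 = (ln(S_0'/K) + (r + sigma^2/2)*T) / (sigma*sqrt(T)) = 0.32833327
d2 = d1 - sigma*sqrt(T) = 0.12833327
exp(-rT) = 0.94082324
N(d1) = 0.62867015; N(d2) = 0.55105738
C = S_0' * N(d1) - K * exp(-rT) * N(d2) = 22.49245767 * 0.62867015 - 22.8400 * 0.94082324 * 0.55105738 = 2.2990


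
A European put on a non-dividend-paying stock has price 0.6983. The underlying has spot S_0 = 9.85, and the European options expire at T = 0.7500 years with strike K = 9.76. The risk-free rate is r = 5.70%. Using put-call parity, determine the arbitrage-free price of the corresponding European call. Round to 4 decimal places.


Answer: Call price = 1.1967

Derivation:
Put-call parity: C - P = S_0 * exp(-qT) - K * exp(-rT).
S_0 * exp(-qT) = 9.8500 * 1.00000000 = 9.85000000
K * exp(-rT) = 9.7600 * 0.95815090 = 9.35155276
C = P + S*exp(-qT) - K*exp(-rT)
C = 0.6983 + 9.85000000 - 9.35155276 = 1.1967


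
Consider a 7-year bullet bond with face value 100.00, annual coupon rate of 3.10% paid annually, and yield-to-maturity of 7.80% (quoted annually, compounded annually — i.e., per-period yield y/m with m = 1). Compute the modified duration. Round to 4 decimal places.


Answer: Modified duration = 5.8336

Derivation:
Coupon per period c = face * coupon_rate / m = 3.100000
Periods per year m = 1; per-period yield y/m = 0.078000
Number of cashflows N = 7
Cashflows (t years, CF_t, discount factor 1/(1+y/m)^(m*t), PV):
  t = 1.0000: CF_t = 3.100000, DF = 0.927644, PV = 2.875696
  t = 2.0000: CF_t = 3.100000, DF = 0.860523, PV = 2.667621
  t = 3.0000: CF_t = 3.100000, DF = 0.798259, PV = 2.474602
  t = 4.0000: CF_t = 3.100000, DF = 0.740500, PV = 2.295549
  t = 5.0000: CF_t = 3.100000, DF = 0.686920, PV = 2.129452
  t = 6.0000: CF_t = 3.100000, DF = 0.637217, PV = 1.975373
  t = 7.0000: CF_t = 103.100000, DF = 0.591111, PV = 60.943493
Price P = sum_t PV_t = 75.361787
First compute Macaulay numerator sum_t t * PV_t:
  t * PV_t at t = 1.0000: 2.875696
  t * PV_t at t = 2.0000: 5.335243
  t * PV_t at t = 3.0000: 7.423807
  t * PV_t at t = 4.0000: 9.182198
  t * PV_t at t = 5.0000: 10.647261
  t * PV_t at t = 6.0000: 11.852238
  t * PV_t at t = 7.0000: 426.604448
Macaulay duration D = 473.920890 / 75.361787 = 6.288610
Modified duration = D / (1 + y/m) = 6.288610 / (1 + 0.078000) = 5.833590


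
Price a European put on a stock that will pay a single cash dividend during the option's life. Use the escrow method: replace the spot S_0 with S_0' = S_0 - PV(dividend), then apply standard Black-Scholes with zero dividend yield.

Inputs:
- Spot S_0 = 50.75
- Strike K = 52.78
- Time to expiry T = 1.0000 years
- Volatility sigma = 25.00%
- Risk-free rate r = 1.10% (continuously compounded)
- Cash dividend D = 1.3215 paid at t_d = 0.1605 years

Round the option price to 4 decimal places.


Answer: Price = 6.5602

Derivation:
PV(D) = D * exp(-r * t_d) = 1.3215 * 0.99823606 = 1.31916895
S_0' = S_0 - PV(D) = 50.7500 - 1.31916895 = 49.43083105
d1 = (ln(S_0'/K) + (r + sigma^2/2)*T) / (sigma*sqrt(T)) = -0.09323196
d2 = d1 - sigma*sqrt(T) = -0.34323196
exp(-rT) = 0.98906028
N(-d1) = 0.53714036; N(-d2) = 0.63428802
P = K * exp(-rT) * N(-d2) - S_0' * N(-d1) = 52.7800 * 0.98906028 * 0.63428802 - 49.43083105 * 0.53714036 = 6.5602


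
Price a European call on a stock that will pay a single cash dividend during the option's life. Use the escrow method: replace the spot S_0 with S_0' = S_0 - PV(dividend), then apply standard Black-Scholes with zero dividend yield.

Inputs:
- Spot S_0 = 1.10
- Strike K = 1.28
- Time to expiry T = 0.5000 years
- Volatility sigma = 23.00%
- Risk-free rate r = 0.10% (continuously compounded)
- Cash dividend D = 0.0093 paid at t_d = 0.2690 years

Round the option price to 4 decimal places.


Answer: Price = 0.0166

Derivation:
PV(D) = D * exp(-r * t_d) = 0.0093 * 0.99973104 = 0.00929750
S_0' = S_0 - PV(D) = 1.1000 - 0.00929750 = 1.09070250
d1 = (ln(S_0'/K) + (r + sigma^2/2)*T) / (sigma*sqrt(T)) = -0.89964330
d2 = d1 - sigma*sqrt(T) = -1.06227786
exp(-rT) = 0.99950012
N(d1) = 0.18415505; N(d2) = 0.14405478
C = S_0' * N(d1) - K * exp(-rT) * N(d2) = 1.09070250 * 0.18415505 - 1.2800 * 0.99950012 * 0.14405478 = 0.0166


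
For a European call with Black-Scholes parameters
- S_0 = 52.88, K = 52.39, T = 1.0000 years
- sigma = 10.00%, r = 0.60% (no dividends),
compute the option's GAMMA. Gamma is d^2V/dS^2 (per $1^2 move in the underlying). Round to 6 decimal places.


Answer: Gamma = 0.073903

Derivation:
d1 = 0.2030946212; d2 = 0.1030946212
phi(d1) = 0.3907988718; exp(-qT) = 1.0000000000; exp(-rT) = 0.9940179641
Gamma = exp(-qT) * phi(d1) / (S * sigma * sqrt(T)) = 1.0000000000 * 0.3907988718 / (52.8800 * 0.1000 * 1.0000000000) = 0.073903


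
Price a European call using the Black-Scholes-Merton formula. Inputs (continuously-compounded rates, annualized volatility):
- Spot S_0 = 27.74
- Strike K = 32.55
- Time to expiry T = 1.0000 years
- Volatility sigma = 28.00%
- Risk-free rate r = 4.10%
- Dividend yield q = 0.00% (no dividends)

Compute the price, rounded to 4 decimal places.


d1 = (ln(S/K) + (r - q + 0.5*sigma^2) * T) / (sigma * sqrt(T)) = -0.28464983
d2 = d1 - sigma * sqrt(T) = -0.56464983
exp(-rT) = 0.95982913; exp(-qT) = 1.00000000
C = S_0 * exp(-qT) * N(d1) - K * exp(-rT) * N(d2)
N(d1) = 0.38795621; N(d2) = 0.28615598
C = 27.7400 * 1.00000000 * 0.38795621 - 32.5500 * 0.95982913 * 0.28615598 = 1.8217

Answer: Price = 1.8217


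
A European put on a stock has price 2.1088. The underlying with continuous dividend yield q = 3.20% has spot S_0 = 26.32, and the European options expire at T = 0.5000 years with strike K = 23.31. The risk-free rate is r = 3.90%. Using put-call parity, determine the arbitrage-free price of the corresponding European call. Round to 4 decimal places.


Answer: Call price = 5.1512

Derivation:
Put-call parity: C - P = S_0 * exp(-qT) - K * exp(-rT).
S_0 * exp(-qT) = 26.3200 * 0.98412732 = 25.90223106
K * exp(-rT) = 23.3100 * 0.98068890 = 22.85985815
C = P + S*exp(-qT) - K*exp(-rT)
C = 2.1088 + 25.90223106 - 22.85985815 = 5.1512


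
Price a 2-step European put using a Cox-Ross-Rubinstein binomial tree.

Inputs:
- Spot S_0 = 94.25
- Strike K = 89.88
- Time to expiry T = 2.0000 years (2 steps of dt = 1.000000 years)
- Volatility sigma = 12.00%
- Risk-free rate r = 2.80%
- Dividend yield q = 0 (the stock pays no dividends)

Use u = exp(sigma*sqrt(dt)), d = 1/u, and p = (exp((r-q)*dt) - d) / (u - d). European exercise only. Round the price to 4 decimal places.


Answer: Price = V(0,0) = 2.5255

Derivation:
dt = T/N = 1.000000
u = exp(sigma*sqrt(dt)) = 1.127497; d = 1/u = 0.886920
p = (exp((r-q)*dt) - d) / (u - d) = 0.588068
Discount per step: exp(-r*dt) = 0.972388
Stock lattice S(k, i) with i counting down-moves:
  k=0: S(0,0) = 94.2500
  k=1: S(1,0) = 106.2666; S(1,1) = 83.5923
  k=2: S(2,0) = 119.8152; S(2,1) = 94.2500; S(2,2) = 74.1397
Terminal payoffs V(N, i) = max(K - S_T, 0):
  V(2,0) = 0.000000; V(2,1) = 0.000000; V(2,2) = 15.740324
Backward induction: V(k, i) = exp(-r*dt) * [p * V(k+1, i) + (1-p) * V(k+1, i+1)].
  V(1,0) = exp(-r*dt) * [p*0.000000 + (1-p)*0.000000] = 0.000000
  V(1,1) = exp(-r*dt) * [p*0.000000 + (1-p)*15.740324] = 6.304914
  V(0,0) = exp(-r*dt) * [p*0.000000 + (1-p)*6.304914] = 2.525484


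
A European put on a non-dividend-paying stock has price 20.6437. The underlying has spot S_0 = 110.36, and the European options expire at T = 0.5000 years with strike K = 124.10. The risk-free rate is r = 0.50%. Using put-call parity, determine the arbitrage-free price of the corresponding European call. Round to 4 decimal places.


Answer: Call price = 7.2136

Derivation:
Put-call parity: C - P = S_0 * exp(-qT) - K * exp(-rT).
S_0 * exp(-qT) = 110.3600 * 1.00000000 = 110.36000000
K * exp(-rT) = 124.1000 * 0.99750312 = 123.79013749
C = P + S*exp(-qT) - K*exp(-rT)
C = 20.6437 + 110.36000000 - 123.79013749 = 7.2136


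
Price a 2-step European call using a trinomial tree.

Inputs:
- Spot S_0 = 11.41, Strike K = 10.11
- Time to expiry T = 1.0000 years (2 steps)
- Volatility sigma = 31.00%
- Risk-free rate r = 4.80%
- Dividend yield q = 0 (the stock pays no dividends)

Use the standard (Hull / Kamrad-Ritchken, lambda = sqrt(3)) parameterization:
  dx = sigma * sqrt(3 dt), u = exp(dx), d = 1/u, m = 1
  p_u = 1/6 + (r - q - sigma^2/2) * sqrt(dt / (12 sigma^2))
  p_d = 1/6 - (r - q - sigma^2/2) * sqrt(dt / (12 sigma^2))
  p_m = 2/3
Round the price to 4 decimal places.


Answer: Price = V(0,0) = 2.3884

Derivation:
dt = T/N = 0.500000; dx = sigma*sqrt(3*dt) = 0.379671
u = exp(dx) = 1.461803; d = 1/u = 0.684086
p_u = 0.166634, p_m = 0.666667, p_d = 0.166700
Discount per step: exp(-r*dt) = 0.976286
Stock lattice S(k, j) with j the centered position index:
  k=0: S(0,+0) = 11.4100
  k=1: S(1,-1) = 7.8054; S(1,+0) = 11.4100; S(1,+1) = 16.6792
  k=2: S(2,-2) = 5.3396; S(2,-1) = 7.8054; S(2,+0) = 11.4100; S(2,+1) = 16.6792; S(2,+2) = 24.3817
Terminal payoffs V(N, j) = max(S_T - K, 0):
  V(2,-2) = 0.000000; V(2,-1) = 0.000000; V(2,+0) = 1.300000; V(2,+1) = 6.569177; V(2,+2) = 14.271679
Backward induction: V(k, j) = exp(-r*dt) * [p_u * V(k+1, j+1) + p_m * V(k+1, j) + p_d * V(k+1, j-1)]
  V(1,-1) = exp(-r*dt) * [p_u*1.300000 + p_m*0.000000 + p_d*0.000000] = 0.211487
  V(1,+0) = exp(-r*dt) * [p_u*6.569177 + p_m*1.300000 + p_d*0.000000] = 1.914802
  V(1,+1) = exp(-r*dt) * [p_u*14.271679 + p_m*6.569177 + p_d*1.300000] = 6.808914
  V(0,+0) = exp(-r*dt) * [p_u*6.808914 + p_m*1.914802 + p_d*0.211487] = 2.388370


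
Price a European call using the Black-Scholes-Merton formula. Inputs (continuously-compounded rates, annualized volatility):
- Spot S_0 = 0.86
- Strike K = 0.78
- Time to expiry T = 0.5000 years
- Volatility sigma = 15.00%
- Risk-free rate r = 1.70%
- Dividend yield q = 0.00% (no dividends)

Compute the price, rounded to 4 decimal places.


d1 = (ln(S/K) + (r - q + 0.5*sigma^2) * T) / (sigma * sqrt(T)) = 1.05371610
d2 = d1 - sigma * sqrt(T) = 0.94765008
exp(-rT) = 0.99153602; exp(-qT) = 1.00000000
C = S_0 * exp(-qT) * N(d1) - K * exp(-rT) * N(d2)
N(d1) = 0.85399354; N(d2) = 0.82834619
C = 0.8600 * 1.00000000 * 0.85399354 - 0.7800 * 0.99153602 * 0.82834619 = 0.0938

Answer: Price = 0.0938


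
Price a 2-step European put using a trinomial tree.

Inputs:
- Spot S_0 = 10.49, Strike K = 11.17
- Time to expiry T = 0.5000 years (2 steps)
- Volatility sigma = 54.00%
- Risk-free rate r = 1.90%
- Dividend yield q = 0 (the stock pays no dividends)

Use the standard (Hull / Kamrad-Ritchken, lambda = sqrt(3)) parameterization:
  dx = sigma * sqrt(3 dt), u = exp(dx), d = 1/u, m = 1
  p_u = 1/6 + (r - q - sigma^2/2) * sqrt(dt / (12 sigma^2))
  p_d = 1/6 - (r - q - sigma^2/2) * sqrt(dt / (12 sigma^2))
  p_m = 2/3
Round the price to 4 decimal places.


Answer: Price = V(0,0) = 1.8343

Derivation:
dt = T/N = 0.250000; dx = sigma*sqrt(3*dt) = 0.467654
u = exp(dx) = 1.596245; d = 1/u = 0.626470
p_u = 0.132774, p_m = 0.666667, p_d = 0.200559
Discount per step: exp(-r*dt) = 0.995261
Stock lattice S(k, j) with j the centered position index:
  k=0: S(0,+0) = 10.4900
  k=1: S(1,-1) = 6.5717; S(1,+0) = 10.4900; S(1,+1) = 16.7446
  k=2: S(2,-2) = 4.1170; S(2,-1) = 6.5717; S(2,+0) = 10.4900; S(2,+1) = 16.7446; S(2,+2) = 26.7285
Terminal payoffs V(N, j) = max(K - S_T, 0):
  V(2,-2) = 7.053040; V(2,-1) = 4.598325; V(2,+0) = 0.680000; V(2,+1) = 0.000000; V(2,+2) = 0.000000
Backward induction: V(k, j) = exp(-r*dt) * [p_u * V(k+1, j+1) + p_m * V(k+1, j) + p_d * V(k+1, j-1)]
  V(1,-1) = exp(-r*dt) * [p_u*0.680000 + p_m*4.598325 + p_d*7.053040] = 4.548731
  V(1,+0) = exp(-r*dt) * [p_u*0.000000 + p_m*0.680000 + p_d*4.598325] = 1.369052
  V(1,+1) = exp(-r*dt) * [p_u*0.000000 + p_m*0.000000 + p_d*0.680000] = 0.135734
  V(0,+0) = exp(-r*dt) * [p_u*0.135734 + p_m*1.369052 + p_d*4.548731] = 1.834280
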